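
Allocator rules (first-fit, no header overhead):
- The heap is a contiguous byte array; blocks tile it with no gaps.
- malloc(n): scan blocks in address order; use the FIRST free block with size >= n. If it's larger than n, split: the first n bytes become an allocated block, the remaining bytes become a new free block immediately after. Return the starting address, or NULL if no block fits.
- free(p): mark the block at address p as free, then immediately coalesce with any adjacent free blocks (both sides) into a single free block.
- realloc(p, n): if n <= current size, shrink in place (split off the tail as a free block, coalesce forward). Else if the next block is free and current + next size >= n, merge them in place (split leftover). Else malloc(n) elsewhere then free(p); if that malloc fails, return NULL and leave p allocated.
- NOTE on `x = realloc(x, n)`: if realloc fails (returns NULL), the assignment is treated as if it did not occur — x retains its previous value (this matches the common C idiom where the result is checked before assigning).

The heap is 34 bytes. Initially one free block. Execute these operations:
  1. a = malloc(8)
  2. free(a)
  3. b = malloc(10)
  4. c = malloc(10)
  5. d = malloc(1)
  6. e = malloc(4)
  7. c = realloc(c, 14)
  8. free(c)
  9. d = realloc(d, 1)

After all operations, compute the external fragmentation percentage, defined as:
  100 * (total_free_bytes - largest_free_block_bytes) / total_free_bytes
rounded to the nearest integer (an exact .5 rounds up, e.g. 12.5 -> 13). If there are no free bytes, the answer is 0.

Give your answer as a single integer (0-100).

Answer: 47

Derivation:
Op 1: a = malloc(8) -> a = 0; heap: [0-7 ALLOC][8-33 FREE]
Op 2: free(a) -> (freed a); heap: [0-33 FREE]
Op 3: b = malloc(10) -> b = 0; heap: [0-9 ALLOC][10-33 FREE]
Op 4: c = malloc(10) -> c = 10; heap: [0-9 ALLOC][10-19 ALLOC][20-33 FREE]
Op 5: d = malloc(1) -> d = 20; heap: [0-9 ALLOC][10-19 ALLOC][20-20 ALLOC][21-33 FREE]
Op 6: e = malloc(4) -> e = 21; heap: [0-9 ALLOC][10-19 ALLOC][20-20 ALLOC][21-24 ALLOC][25-33 FREE]
Op 7: c = realloc(c, 14) -> NULL (c unchanged); heap: [0-9 ALLOC][10-19 ALLOC][20-20 ALLOC][21-24 ALLOC][25-33 FREE]
Op 8: free(c) -> (freed c); heap: [0-9 ALLOC][10-19 FREE][20-20 ALLOC][21-24 ALLOC][25-33 FREE]
Op 9: d = realloc(d, 1) -> d = 20; heap: [0-9 ALLOC][10-19 FREE][20-20 ALLOC][21-24 ALLOC][25-33 FREE]
Free blocks: [10 9] total_free=19 largest=10 -> 100*(19-10)/19 = 900/19 ≈ 47.368 -> rounds to 47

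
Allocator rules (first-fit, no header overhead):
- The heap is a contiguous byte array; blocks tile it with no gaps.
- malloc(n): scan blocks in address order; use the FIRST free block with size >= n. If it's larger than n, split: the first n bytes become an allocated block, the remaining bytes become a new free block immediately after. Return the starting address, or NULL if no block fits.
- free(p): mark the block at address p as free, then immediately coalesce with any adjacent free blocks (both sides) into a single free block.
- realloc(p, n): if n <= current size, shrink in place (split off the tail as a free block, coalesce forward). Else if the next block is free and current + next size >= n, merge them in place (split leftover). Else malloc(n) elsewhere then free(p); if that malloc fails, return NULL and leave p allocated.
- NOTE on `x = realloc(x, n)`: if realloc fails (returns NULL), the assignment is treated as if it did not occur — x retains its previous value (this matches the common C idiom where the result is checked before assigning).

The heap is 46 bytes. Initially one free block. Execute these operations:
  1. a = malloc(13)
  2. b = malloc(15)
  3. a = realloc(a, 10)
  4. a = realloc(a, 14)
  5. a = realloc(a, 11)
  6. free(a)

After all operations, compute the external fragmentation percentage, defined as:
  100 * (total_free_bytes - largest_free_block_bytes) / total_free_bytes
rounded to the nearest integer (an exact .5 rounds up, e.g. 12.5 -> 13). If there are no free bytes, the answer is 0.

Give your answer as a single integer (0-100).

Op 1: a = malloc(13) -> a = 0; heap: [0-12 ALLOC][13-45 FREE]
Op 2: b = malloc(15) -> b = 13; heap: [0-12 ALLOC][13-27 ALLOC][28-45 FREE]
Op 3: a = realloc(a, 10) -> a = 0; heap: [0-9 ALLOC][10-12 FREE][13-27 ALLOC][28-45 FREE]
Op 4: a = realloc(a, 14) -> a = 28; heap: [0-12 FREE][13-27 ALLOC][28-41 ALLOC][42-45 FREE]
Op 5: a = realloc(a, 11) -> a = 28; heap: [0-12 FREE][13-27 ALLOC][28-38 ALLOC][39-45 FREE]
Op 6: free(a) -> (freed a); heap: [0-12 FREE][13-27 ALLOC][28-45 FREE]
Free blocks: [13 18] total_free=31 largest=18 -> 100*(31-18)/31 = 1300/31 ≈ 41.935 -> rounds to 42

Answer: 42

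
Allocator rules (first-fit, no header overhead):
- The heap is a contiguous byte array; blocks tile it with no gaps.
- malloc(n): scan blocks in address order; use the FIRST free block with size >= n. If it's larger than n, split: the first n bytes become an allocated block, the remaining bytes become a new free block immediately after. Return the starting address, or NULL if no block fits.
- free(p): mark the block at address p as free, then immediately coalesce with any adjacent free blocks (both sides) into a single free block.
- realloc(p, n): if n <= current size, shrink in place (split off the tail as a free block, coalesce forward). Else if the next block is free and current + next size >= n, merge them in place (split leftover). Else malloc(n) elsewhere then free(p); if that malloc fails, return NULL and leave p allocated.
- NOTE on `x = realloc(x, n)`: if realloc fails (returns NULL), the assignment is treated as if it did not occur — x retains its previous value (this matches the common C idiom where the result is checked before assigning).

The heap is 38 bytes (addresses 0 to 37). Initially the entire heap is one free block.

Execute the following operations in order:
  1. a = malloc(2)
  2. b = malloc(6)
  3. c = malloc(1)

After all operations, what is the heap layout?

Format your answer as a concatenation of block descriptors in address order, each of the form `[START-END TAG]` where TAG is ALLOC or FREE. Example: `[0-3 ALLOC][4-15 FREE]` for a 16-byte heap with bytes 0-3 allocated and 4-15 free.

Op 1: a = malloc(2) -> a = 0; heap: [0-1 ALLOC][2-37 FREE]
Op 2: b = malloc(6) -> b = 2; heap: [0-1 ALLOC][2-7 ALLOC][8-37 FREE]
Op 3: c = malloc(1) -> c = 8; heap: [0-1 ALLOC][2-7 ALLOC][8-8 ALLOC][9-37 FREE]

Answer: [0-1 ALLOC][2-7 ALLOC][8-8 ALLOC][9-37 FREE]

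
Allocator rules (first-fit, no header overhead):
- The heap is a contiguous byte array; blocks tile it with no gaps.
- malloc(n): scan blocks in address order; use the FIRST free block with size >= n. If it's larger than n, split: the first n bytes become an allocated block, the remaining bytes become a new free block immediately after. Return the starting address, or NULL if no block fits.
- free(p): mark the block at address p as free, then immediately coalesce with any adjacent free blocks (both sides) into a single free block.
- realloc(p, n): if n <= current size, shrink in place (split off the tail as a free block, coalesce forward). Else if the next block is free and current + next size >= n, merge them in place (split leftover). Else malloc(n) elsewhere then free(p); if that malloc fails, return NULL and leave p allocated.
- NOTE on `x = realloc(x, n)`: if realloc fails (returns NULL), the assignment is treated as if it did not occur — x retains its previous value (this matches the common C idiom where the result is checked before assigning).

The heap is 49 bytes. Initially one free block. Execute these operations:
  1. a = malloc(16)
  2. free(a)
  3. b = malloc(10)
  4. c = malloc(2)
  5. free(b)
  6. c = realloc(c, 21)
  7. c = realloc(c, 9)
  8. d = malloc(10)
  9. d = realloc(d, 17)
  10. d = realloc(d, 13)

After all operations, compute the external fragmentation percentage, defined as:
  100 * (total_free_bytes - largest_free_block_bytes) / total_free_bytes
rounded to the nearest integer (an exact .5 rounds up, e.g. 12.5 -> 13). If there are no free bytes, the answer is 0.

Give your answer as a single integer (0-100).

Op 1: a = malloc(16) -> a = 0; heap: [0-15 ALLOC][16-48 FREE]
Op 2: free(a) -> (freed a); heap: [0-48 FREE]
Op 3: b = malloc(10) -> b = 0; heap: [0-9 ALLOC][10-48 FREE]
Op 4: c = malloc(2) -> c = 10; heap: [0-9 ALLOC][10-11 ALLOC][12-48 FREE]
Op 5: free(b) -> (freed b); heap: [0-9 FREE][10-11 ALLOC][12-48 FREE]
Op 6: c = realloc(c, 21) -> c = 10; heap: [0-9 FREE][10-30 ALLOC][31-48 FREE]
Op 7: c = realloc(c, 9) -> c = 10; heap: [0-9 FREE][10-18 ALLOC][19-48 FREE]
Op 8: d = malloc(10) -> d = 0; heap: [0-9 ALLOC][10-18 ALLOC][19-48 FREE]
Op 9: d = realloc(d, 17) -> d = 19; heap: [0-9 FREE][10-18 ALLOC][19-35 ALLOC][36-48 FREE]
Op 10: d = realloc(d, 13) -> d = 19; heap: [0-9 FREE][10-18 ALLOC][19-31 ALLOC][32-48 FREE]
Free blocks: [10 17] total_free=27 largest=17 -> 100*(27-17)/27 = 1000/27 ≈ 37.037 -> rounds to 37

Answer: 37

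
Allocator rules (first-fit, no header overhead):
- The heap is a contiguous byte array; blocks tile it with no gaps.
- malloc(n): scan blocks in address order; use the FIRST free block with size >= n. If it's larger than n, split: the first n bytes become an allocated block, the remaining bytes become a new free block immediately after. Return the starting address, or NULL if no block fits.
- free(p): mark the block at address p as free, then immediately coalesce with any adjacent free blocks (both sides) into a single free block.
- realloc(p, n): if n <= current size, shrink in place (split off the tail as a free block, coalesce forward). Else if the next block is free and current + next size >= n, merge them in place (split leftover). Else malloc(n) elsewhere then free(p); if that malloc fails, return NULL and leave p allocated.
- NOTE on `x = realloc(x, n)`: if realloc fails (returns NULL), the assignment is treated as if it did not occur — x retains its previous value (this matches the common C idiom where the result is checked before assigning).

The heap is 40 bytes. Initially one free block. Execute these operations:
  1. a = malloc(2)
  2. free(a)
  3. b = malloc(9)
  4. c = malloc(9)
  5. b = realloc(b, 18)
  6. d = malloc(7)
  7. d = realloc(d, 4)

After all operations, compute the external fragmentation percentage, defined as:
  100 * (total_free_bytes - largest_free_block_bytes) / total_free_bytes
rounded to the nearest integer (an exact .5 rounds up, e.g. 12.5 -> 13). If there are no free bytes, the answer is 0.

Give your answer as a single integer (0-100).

Op 1: a = malloc(2) -> a = 0; heap: [0-1 ALLOC][2-39 FREE]
Op 2: free(a) -> (freed a); heap: [0-39 FREE]
Op 3: b = malloc(9) -> b = 0; heap: [0-8 ALLOC][9-39 FREE]
Op 4: c = malloc(9) -> c = 9; heap: [0-8 ALLOC][9-17 ALLOC][18-39 FREE]
Op 5: b = realloc(b, 18) -> b = 18; heap: [0-8 FREE][9-17 ALLOC][18-35 ALLOC][36-39 FREE]
Op 6: d = malloc(7) -> d = 0; heap: [0-6 ALLOC][7-8 FREE][9-17 ALLOC][18-35 ALLOC][36-39 FREE]
Op 7: d = realloc(d, 4) -> d = 0; heap: [0-3 ALLOC][4-8 FREE][9-17 ALLOC][18-35 ALLOC][36-39 FREE]
Free blocks: [5 4] total_free=9 largest=5 -> 100*(9-5)/9 = 400/9 ≈ 44.444 -> rounds to 44

Answer: 44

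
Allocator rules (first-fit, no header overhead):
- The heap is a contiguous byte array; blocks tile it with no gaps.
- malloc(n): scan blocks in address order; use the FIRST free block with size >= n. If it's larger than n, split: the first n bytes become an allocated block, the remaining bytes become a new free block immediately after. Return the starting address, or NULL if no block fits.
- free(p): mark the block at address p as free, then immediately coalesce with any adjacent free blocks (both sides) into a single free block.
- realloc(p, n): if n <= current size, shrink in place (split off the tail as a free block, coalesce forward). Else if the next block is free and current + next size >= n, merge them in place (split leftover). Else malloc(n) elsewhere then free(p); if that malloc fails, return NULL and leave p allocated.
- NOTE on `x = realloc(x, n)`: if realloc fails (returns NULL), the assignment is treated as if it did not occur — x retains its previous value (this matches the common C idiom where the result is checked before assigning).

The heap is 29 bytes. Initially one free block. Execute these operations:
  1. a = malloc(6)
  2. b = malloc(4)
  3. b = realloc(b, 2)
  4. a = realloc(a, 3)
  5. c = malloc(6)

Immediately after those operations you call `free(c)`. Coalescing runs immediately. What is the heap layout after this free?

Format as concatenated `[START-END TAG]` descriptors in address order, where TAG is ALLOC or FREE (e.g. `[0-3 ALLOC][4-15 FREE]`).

Op 1: a = malloc(6) -> a = 0; heap: [0-5 ALLOC][6-28 FREE]
Op 2: b = malloc(4) -> b = 6; heap: [0-5 ALLOC][6-9 ALLOC][10-28 FREE]
Op 3: b = realloc(b, 2) -> b = 6; heap: [0-5 ALLOC][6-7 ALLOC][8-28 FREE]
Op 4: a = realloc(a, 3) -> a = 0; heap: [0-2 ALLOC][3-5 FREE][6-7 ALLOC][8-28 FREE]
Op 5: c = malloc(6) -> c = 8; heap: [0-2 ALLOC][3-5 FREE][6-7 ALLOC][8-13 ALLOC][14-28 FREE]
free(c): c = 8 -> block [8-13 ALLOC]; mark free, coalesce with adjacent free neighbors -> [0-2 ALLOC][3-5 FREE][6-7 ALLOC][8-28 FREE]

Answer: [0-2 ALLOC][3-5 FREE][6-7 ALLOC][8-28 FREE]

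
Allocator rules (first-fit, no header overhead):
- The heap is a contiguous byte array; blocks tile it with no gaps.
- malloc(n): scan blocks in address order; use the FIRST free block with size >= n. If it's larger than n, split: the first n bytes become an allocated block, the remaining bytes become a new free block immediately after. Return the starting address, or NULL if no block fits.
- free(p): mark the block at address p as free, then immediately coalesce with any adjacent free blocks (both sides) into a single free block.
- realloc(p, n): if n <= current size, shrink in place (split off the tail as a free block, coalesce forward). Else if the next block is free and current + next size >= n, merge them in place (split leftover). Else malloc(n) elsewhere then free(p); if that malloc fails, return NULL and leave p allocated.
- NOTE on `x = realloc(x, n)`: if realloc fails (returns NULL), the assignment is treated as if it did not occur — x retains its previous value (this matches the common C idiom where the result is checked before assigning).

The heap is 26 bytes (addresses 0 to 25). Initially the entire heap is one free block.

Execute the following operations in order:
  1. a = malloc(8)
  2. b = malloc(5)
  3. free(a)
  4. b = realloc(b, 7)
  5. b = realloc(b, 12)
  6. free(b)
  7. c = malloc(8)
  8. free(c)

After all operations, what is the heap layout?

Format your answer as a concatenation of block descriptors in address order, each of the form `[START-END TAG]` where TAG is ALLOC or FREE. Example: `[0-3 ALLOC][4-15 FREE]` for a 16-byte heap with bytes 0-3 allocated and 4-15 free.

Op 1: a = malloc(8) -> a = 0; heap: [0-7 ALLOC][8-25 FREE]
Op 2: b = malloc(5) -> b = 8; heap: [0-7 ALLOC][8-12 ALLOC][13-25 FREE]
Op 3: free(a) -> (freed a); heap: [0-7 FREE][8-12 ALLOC][13-25 FREE]
Op 4: b = realloc(b, 7) -> b = 8; heap: [0-7 FREE][8-14 ALLOC][15-25 FREE]
Op 5: b = realloc(b, 12) -> b = 8; heap: [0-7 FREE][8-19 ALLOC][20-25 FREE]
Op 6: free(b) -> (freed b); heap: [0-25 FREE]
Op 7: c = malloc(8) -> c = 0; heap: [0-7 ALLOC][8-25 FREE]
Op 8: free(c) -> (freed c); heap: [0-25 FREE]

Answer: [0-25 FREE]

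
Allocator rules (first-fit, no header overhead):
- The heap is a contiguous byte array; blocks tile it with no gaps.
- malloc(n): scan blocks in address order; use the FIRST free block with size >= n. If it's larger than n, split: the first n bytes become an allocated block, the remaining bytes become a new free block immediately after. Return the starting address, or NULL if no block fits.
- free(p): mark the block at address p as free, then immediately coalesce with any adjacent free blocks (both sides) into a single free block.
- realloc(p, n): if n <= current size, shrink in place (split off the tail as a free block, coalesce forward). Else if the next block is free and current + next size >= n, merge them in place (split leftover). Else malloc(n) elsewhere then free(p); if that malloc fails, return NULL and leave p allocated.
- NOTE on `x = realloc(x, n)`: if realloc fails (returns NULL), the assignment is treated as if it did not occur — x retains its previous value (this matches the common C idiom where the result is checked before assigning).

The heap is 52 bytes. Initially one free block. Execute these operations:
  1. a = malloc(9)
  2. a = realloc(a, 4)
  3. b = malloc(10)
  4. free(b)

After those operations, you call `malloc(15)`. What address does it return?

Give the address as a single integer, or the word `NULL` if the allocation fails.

Op 1: a = malloc(9) -> a = 0; heap: [0-8 ALLOC][9-51 FREE]
Op 2: a = realloc(a, 4) -> a = 0; heap: [0-3 ALLOC][4-51 FREE]
Op 3: b = malloc(10) -> b = 4; heap: [0-3 ALLOC][4-13 ALLOC][14-51 FREE]
Op 4: free(b) -> (freed b); heap: [0-3 ALLOC][4-51 FREE]
malloc(15): first-fit scan over [0-3 ALLOC][4-51 FREE] -> 4

Answer: 4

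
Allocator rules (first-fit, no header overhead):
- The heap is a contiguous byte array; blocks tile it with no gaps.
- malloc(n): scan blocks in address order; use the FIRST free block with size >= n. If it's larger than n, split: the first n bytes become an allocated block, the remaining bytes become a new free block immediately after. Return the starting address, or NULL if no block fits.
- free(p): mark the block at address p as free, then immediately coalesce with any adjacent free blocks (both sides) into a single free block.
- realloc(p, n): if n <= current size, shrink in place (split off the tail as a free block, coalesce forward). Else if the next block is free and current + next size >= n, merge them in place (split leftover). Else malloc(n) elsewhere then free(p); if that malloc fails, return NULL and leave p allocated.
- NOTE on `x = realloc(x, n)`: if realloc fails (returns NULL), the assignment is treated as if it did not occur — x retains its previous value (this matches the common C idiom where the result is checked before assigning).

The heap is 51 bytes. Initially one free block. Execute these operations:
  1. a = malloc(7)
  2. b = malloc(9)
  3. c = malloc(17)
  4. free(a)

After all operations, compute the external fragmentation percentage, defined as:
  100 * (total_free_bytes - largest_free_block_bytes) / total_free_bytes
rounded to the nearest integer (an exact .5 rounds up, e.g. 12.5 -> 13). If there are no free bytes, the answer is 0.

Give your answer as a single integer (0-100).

Answer: 28

Derivation:
Op 1: a = malloc(7) -> a = 0; heap: [0-6 ALLOC][7-50 FREE]
Op 2: b = malloc(9) -> b = 7; heap: [0-6 ALLOC][7-15 ALLOC][16-50 FREE]
Op 3: c = malloc(17) -> c = 16; heap: [0-6 ALLOC][7-15 ALLOC][16-32 ALLOC][33-50 FREE]
Op 4: free(a) -> (freed a); heap: [0-6 FREE][7-15 ALLOC][16-32 ALLOC][33-50 FREE]
Free blocks: [7 18] total_free=25 largest=18 -> 100*(25-18)/25 = 700/25 = 28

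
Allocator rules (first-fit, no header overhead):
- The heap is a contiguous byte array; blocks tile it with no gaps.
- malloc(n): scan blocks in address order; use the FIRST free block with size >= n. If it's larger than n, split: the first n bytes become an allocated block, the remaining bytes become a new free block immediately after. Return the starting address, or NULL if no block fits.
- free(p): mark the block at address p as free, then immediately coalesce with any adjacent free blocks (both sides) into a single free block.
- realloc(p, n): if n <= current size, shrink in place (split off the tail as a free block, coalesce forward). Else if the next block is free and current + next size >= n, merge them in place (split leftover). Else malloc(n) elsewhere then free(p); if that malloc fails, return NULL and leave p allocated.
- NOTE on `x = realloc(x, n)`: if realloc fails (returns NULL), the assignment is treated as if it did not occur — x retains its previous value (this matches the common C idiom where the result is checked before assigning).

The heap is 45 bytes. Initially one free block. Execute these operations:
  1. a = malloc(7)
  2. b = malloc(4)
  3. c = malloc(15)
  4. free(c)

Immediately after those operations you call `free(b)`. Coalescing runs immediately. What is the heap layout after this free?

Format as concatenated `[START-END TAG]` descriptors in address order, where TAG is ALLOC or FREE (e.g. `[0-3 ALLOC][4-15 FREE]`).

Answer: [0-6 ALLOC][7-44 FREE]

Derivation:
Op 1: a = malloc(7) -> a = 0; heap: [0-6 ALLOC][7-44 FREE]
Op 2: b = malloc(4) -> b = 7; heap: [0-6 ALLOC][7-10 ALLOC][11-44 FREE]
Op 3: c = malloc(15) -> c = 11; heap: [0-6 ALLOC][7-10 ALLOC][11-25 ALLOC][26-44 FREE]
Op 4: free(c) -> (freed c); heap: [0-6 ALLOC][7-10 ALLOC][11-44 FREE]
free(b): b = 7 -> block [7-10 ALLOC]; mark free, coalesce with adjacent free neighbors -> [0-6 ALLOC][7-44 FREE]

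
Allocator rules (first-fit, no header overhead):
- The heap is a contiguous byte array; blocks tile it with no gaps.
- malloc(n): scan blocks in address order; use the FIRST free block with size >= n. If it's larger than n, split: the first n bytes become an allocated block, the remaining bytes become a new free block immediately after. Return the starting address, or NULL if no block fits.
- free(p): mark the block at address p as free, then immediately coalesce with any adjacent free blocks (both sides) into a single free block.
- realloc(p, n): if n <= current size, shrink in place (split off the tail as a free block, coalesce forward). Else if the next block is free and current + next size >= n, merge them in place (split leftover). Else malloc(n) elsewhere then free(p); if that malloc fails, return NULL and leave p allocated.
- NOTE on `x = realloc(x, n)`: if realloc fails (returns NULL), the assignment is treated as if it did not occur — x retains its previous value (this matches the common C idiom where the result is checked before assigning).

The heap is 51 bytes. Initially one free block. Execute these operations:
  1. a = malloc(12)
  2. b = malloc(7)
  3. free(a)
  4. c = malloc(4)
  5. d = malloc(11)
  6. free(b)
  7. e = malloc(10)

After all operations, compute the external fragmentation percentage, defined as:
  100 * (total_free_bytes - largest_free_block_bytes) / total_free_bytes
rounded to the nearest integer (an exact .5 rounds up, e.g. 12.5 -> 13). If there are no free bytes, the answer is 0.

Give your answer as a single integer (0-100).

Answer: 19

Derivation:
Op 1: a = malloc(12) -> a = 0; heap: [0-11 ALLOC][12-50 FREE]
Op 2: b = malloc(7) -> b = 12; heap: [0-11 ALLOC][12-18 ALLOC][19-50 FREE]
Op 3: free(a) -> (freed a); heap: [0-11 FREE][12-18 ALLOC][19-50 FREE]
Op 4: c = malloc(4) -> c = 0; heap: [0-3 ALLOC][4-11 FREE][12-18 ALLOC][19-50 FREE]
Op 5: d = malloc(11) -> d = 19; heap: [0-3 ALLOC][4-11 FREE][12-18 ALLOC][19-29 ALLOC][30-50 FREE]
Op 6: free(b) -> (freed b); heap: [0-3 ALLOC][4-18 FREE][19-29 ALLOC][30-50 FREE]
Op 7: e = malloc(10) -> e = 4; heap: [0-3 ALLOC][4-13 ALLOC][14-18 FREE][19-29 ALLOC][30-50 FREE]
Free blocks: [5 21] total_free=26 largest=21 -> 100*(26-21)/26 = 500/26 ≈ 19.231 -> rounds to 19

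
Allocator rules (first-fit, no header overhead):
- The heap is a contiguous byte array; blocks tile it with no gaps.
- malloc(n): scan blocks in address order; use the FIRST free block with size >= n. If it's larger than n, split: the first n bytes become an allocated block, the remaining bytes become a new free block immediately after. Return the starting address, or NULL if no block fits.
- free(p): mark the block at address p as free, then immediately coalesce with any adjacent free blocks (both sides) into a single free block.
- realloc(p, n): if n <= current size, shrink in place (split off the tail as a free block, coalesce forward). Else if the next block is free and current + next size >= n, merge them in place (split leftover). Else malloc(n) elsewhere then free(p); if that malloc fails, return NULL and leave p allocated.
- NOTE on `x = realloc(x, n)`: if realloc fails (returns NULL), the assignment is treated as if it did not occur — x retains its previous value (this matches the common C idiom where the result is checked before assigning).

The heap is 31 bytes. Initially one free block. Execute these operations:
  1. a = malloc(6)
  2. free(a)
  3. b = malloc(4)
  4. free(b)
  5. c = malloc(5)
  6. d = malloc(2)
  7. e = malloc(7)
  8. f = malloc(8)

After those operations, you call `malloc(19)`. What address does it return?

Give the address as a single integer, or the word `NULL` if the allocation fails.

Answer: NULL

Derivation:
Op 1: a = malloc(6) -> a = 0; heap: [0-5 ALLOC][6-30 FREE]
Op 2: free(a) -> (freed a); heap: [0-30 FREE]
Op 3: b = malloc(4) -> b = 0; heap: [0-3 ALLOC][4-30 FREE]
Op 4: free(b) -> (freed b); heap: [0-30 FREE]
Op 5: c = malloc(5) -> c = 0; heap: [0-4 ALLOC][5-30 FREE]
Op 6: d = malloc(2) -> d = 5; heap: [0-4 ALLOC][5-6 ALLOC][7-30 FREE]
Op 7: e = malloc(7) -> e = 7; heap: [0-4 ALLOC][5-6 ALLOC][7-13 ALLOC][14-30 FREE]
Op 8: f = malloc(8) -> f = 14; heap: [0-4 ALLOC][5-6 ALLOC][7-13 ALLOC][14-21 ALLOC][22-30 FREE]
malloc(19): first-fit scan over [0-4 ALLOC][5-6 ALLOC][7-13 ALLOC][14-21 ALLOC][22-30 FREE] -> NULL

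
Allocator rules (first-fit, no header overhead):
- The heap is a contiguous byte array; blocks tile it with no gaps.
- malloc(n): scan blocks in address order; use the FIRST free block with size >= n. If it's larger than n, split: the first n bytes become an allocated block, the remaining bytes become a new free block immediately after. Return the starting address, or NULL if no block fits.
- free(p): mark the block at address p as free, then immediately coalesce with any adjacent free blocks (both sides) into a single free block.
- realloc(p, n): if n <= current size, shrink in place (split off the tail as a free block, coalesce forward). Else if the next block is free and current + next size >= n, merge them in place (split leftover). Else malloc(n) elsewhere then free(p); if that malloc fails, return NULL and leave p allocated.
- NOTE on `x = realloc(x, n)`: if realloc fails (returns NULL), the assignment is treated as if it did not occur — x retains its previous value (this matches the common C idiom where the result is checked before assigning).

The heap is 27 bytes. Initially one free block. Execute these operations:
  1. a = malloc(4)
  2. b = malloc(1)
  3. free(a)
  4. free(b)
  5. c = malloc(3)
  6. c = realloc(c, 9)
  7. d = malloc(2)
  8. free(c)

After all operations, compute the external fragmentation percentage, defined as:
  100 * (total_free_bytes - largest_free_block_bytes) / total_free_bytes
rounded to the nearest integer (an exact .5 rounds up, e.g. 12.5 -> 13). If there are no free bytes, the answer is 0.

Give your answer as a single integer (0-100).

Answer: 36

Derivation:
Op 1: a = malloc(4) -> a = 0; heap: [0-3 ALLOC][4-26 FREE]
Op 2: b = malloc(1) -> b = 4; heap: [0-3 ALLOC][4-4 ALLOC][5-26 FREE]
Op 3: free(a) -> (freed a); heap: [0-3 FREE][4-4 ALLOC][5-26 FREE]
Op 4: free(b) -> (freed b); heap: [0-26 FREE]
Op 5: c = malloc(3) -> c = 0; heap: [0-2 ALLOC][3-26 FREE]
Op 6: c = realloc(c, 9) -> c = 0; heap: [0-8 ALLOC][9-26 FREE]
Op 7: d = malloc(2) -> d = 9; heap: [0-8 ALLOC][9-10 ALLOC][11-26 FREE]
Op 8: free(c) -> (freed c); heap: [0-8 FREE][9-10 ALLOC][11-26 FREE]
Free blocks: [9 16] total_free=25 largest=16 -> 100*(25-16)/25 = 900/25 = 36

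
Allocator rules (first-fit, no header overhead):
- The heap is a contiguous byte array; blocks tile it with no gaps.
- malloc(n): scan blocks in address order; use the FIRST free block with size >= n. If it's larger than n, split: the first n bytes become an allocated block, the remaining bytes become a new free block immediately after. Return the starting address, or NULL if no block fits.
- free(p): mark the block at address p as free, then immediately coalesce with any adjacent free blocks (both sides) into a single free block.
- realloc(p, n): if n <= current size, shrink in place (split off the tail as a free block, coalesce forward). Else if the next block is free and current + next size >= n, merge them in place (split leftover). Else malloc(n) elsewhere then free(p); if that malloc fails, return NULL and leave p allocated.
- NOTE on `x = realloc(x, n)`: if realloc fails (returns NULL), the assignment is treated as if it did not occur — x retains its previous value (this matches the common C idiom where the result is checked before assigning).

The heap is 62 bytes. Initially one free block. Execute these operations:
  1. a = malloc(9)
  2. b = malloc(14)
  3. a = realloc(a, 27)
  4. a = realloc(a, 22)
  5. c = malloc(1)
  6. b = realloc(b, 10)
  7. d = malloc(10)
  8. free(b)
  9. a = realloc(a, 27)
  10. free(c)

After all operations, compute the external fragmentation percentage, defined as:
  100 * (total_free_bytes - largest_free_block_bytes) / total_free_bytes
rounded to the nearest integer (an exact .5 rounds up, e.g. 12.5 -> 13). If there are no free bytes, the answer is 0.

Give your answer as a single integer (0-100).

Answer: 23

Derivation:
Op 1: a = malloc(9) -> a = 0; heap: [0-8 ALLOC][9-61 FREE]
Op 2: b = malloc(14) -> b = 9; heap: [0-8 ALLOC][9-22 ALLOC][23-61 FREE]
Op 3: a = realloc(a, 27) -> a = 23; heap: [0-8 FREE][9-22 ALLOC][23-49 ALLOC][50-61 FREE]
Op 4: a = realloc(a, 22) -> a = 23; heap: [0-8 FREE][9-22 ALLOC][23-44 ALLOC][45-61 FREE]
Op 5: c = malloc(1) -> c = 0; heap: [0-0 ALLOC][1-8 FREE][9-22 ALLOC][23-44 ALLOC][45-61 FREE]
Op 6: b = realloc(b, 10) -> b = 9; heap: [0-0 ALLOC][1-8 FREE][9-18 ALLOC][19-22 FREE][23-44 ALLOC][45-61 FREE]
Op 7: d = malloc(10) -> d = 45; heap: [0-0 ALLOC][1-8 FREE][9-18 ALLOC][19-22 FREE][23-44 ALLOC][45-54 ALLOC][55-61 FREE]
Op 8: free(b) -> (freed b); heap: [0-0 ALLOC][1-22 FREE][23-44 ALLOC][45-54 ALLOC][55-61 FREE]
Op 9: a = realloc(a, 27) -> NULL (a unchanged); heap: [0-0 ALLOC][1-22 FREE][23-44 ALLOC][45-54 ALLOC][55-61 FREE]
Op 10: free(c) -> (freed c); heap: [0-22 FREE][23-44 ALLOC][45-54 ALLOC][55-61 FREE]
Free blocks: [23 7] total_free=30 largest=23 -> 100*(30-23)/30 = 700/30 ≈ 23.333 -> rounds to 23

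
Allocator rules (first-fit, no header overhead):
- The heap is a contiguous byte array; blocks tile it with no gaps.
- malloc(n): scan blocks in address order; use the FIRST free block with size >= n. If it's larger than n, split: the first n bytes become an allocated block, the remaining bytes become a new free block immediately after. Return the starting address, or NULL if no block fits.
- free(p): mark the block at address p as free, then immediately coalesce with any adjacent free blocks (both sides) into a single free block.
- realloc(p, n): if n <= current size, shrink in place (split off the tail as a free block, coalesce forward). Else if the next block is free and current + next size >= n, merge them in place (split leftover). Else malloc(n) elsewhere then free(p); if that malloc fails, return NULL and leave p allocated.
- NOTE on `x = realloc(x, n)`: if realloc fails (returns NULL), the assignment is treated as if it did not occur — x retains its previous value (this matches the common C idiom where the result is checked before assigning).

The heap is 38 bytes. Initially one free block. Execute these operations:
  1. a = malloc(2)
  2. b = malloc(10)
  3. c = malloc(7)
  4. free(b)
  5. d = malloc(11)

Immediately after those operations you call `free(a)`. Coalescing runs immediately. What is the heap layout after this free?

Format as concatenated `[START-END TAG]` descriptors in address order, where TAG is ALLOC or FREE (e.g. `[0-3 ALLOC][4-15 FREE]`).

Op 1: a = malloc(2) -> a = 0; heap: [0-1 ALLOC][2-37 FREE]
Op 2: b = malloc(10) -> b = 2; heap: [0-1 ALLOC][2-11 ALLOC][12-37 FREE]
Op 3: c = malloc(7) -> c = 12; heap: [0-1 ALLOC][2-11 ALLOC][12-18 ALLOC][19-37 FREE]
Op 4: free(b) -> (freed b); heap: [0-1 ALLOC][2-11 FREE][12-18 ALLOC][19-37 FREE]
Op 5: d = malloc(11) -> d = 19; heap: [0-1 ALLOC][2-11 FREE][12-18 ALLOC][19-29 ALLOC][30-37 FREE]
free(a): a = 0 -> block [0-1 ALLOC]; mark free, coalesce with adjacent free neighbors -> [0-11 FREE][12-18 ALLOC][19-29 ALLOC][30-37 FREE]

Answer: [0-11 FREE][12-18 ALLOC][19-29 ALLOC][30-37 FREE]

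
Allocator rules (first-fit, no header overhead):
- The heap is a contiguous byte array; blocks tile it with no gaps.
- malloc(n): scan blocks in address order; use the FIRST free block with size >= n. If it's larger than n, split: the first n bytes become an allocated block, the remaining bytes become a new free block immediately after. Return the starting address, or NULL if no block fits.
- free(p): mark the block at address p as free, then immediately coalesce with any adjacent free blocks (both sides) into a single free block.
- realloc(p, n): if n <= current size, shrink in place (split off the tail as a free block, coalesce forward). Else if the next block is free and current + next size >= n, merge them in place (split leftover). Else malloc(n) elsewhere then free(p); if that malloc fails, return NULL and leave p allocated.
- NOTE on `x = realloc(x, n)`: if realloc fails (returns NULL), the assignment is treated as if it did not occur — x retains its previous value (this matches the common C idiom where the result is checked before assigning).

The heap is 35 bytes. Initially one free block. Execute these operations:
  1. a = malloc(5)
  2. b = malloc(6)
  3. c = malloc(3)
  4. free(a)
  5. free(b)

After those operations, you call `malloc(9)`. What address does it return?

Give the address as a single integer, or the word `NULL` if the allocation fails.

Answer: 0

Derivation:
Op 1: a = malloc(5) -> a = 0; heap: [0-4 ALLOC][5-34 FREE]
Op 2: b = malloc(6) -> b = 5; heap: [0-4 ALLOC][5-10 ALLOC][11-34 FREE]
Op 3: c = malloc(3) -> c = 11; heap: [0-4 ALLOC][5-10 ALLOC][11-13 ALLOC][14-34 FREE]
Op 4: free(a) -> (freed a); heap: [0-4 FREE][5-10 ALLOC][11-13 ALLOC][14-34 FREE]
Op 5: free(b) -> (freed b); heap: [0-10 FREE][11-13 ALLOC][14-34 FREE]
malloc(9): first-fit scan over [0-10 FREE][11-13 ALLOC][14-34 FREE] -> 0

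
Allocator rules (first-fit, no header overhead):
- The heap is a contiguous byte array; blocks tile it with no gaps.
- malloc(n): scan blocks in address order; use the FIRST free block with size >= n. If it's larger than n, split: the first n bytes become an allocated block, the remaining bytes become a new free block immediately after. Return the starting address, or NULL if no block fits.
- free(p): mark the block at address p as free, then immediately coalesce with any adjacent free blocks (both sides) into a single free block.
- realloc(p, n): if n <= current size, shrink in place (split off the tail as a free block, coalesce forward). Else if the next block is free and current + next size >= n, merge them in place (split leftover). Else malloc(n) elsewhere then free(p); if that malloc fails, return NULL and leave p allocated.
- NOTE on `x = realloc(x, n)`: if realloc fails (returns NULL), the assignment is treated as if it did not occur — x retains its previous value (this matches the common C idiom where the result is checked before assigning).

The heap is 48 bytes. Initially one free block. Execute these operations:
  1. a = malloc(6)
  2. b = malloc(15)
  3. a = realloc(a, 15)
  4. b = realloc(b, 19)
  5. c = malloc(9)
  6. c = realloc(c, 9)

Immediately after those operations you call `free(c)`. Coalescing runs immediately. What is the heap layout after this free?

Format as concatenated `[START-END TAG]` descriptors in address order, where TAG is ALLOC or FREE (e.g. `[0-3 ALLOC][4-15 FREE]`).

Op 1: a = malloc(6) -> a = 0; heap: [0-5 ALLOC][6-47 FREE]
Op 2: b = malloc(15) -> b = 6; heap: [0-5 ALLOC][6-20 ALLOC][21-47 FREE]
Op 3: a = realloc(a, 15) -> a = 21; heap: [0-5 FREE][6-20 ALLOC][21-35 ALLOC][36-47 FREE]
Op 4: b = realloc(b, 19) -> NULL (b unchanged); heap: [0-5 FREE][6-20 ALLOC][21-35 ALLOC][36-47 FREE]
Op 5: c = malloc(9) -> c = 36; heap: [0-5 FREE][6-20 ALLOC][21-35 ALLOC][36-44 ALLOC][45-47 FREE]
Op 6: c = realloc(c, 9) -> c = 36; heap: [0-5 FREE][6-20 ALLOC][21-35 ALLOC][36-44 ALLOC][45-47 FREE]
free(c): c = 36 -> block [36-44 ALLOC]; mark free, coalesce with adjacent free neighbors -> [0-5 FREE][6-20 ALLOC][21-35 ALLOC][36-47 FREE]

Answer: [0-5 FREE][6-20 ALLOC][21-35 ALLOC][36-47 FREE]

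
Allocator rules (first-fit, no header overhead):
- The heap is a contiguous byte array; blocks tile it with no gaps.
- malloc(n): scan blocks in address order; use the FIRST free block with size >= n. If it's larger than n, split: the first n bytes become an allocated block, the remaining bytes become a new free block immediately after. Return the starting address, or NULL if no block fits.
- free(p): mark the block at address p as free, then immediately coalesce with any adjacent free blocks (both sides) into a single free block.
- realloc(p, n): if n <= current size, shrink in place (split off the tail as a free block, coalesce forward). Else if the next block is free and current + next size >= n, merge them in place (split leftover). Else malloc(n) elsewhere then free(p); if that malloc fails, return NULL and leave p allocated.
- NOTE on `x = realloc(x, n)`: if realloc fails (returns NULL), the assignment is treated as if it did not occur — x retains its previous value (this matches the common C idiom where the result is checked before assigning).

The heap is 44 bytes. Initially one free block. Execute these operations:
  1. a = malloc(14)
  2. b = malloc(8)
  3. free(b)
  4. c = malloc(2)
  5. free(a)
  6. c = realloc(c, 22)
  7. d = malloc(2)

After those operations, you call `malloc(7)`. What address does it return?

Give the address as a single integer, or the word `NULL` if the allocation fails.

Answer: 2

Derivation:
Op 1: a = malloc(14) -> a = 0; heap: [0-13 ALLOC][14-43 FREE]
Op 2: b = malloc(8) -> b = 14; heap: [0-13 ALLOC][14-21 ALLOC][22-43 FREE]
Op 3: free(b) -> (freed b); heap: [0-13 ALLOC][14-43 FREE]
Op 4: c = malloc(2) -> c = 14; heap: [0-13 ALLOC][14-15 ALLOC][16-43 FREE]
Op 5: free(a) -> (freed a); heap: [0-13 FREE][14-15 ALLOC][16-43 FREE]
Op 6: c = realloc(c, 22) -> c = 14; heap: [0-13 FREE][14-35 ALLOC][36-43 FREE]
Op 7: d = malloc(2) -> d = 0; heap: [0-1 ALLOC][2-13 FREE][14-35 ALLOC][36-43 FREE]
malloc(7): first-fit scan over [0-1 ALLOC][2-13 FREE][14-35 ALLOC][36-43 FREE] -> 2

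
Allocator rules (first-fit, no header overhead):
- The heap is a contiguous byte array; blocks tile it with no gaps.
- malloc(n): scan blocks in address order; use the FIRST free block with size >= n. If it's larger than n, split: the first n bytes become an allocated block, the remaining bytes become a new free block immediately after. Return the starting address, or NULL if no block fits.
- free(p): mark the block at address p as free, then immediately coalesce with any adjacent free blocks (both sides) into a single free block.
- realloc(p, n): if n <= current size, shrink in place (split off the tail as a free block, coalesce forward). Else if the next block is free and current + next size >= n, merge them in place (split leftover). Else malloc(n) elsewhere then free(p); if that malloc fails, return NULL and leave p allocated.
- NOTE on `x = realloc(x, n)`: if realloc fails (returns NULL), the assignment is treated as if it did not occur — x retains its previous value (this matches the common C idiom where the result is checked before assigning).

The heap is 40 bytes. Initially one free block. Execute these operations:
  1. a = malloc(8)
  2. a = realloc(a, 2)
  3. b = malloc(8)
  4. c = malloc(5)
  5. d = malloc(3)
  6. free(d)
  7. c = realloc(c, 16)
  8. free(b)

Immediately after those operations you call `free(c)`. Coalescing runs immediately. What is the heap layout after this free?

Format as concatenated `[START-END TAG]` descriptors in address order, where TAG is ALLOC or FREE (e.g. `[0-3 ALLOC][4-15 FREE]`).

Op 1: a = malloc(8) -> a = 0; heap: [0-7 ALLOC][8-39 FREE]
Op 2: a = realloc(a, 2) -> a = 0; heap: [0-1 ALLOC][2-39 FREE]
Op 3: b = malloc(8) -> b = 2; heap: [0-1 ALLOC][2-9 ALLOC][10-39 FREE]
Op 4: c = malloc(5) -> c = 10; heap: [0-1 ALLOC][2-9 ALLOC][10-14 ALLOC][15-39 FREE]
Op 5: d = malloc(3) -> d = 15; heap: [0-1 ALLOC][2-9 ALLOC][10-14 ALLOC][15-17 ALLOC][18-39 FREE]
Op 6: free(d) -> (freed d); heap: [0-1 ALLOC][2-9 ALLOC][10-14 ALLOC][15-39 FREE]
Op 7: c = realloc(c, 16) -> c = 10; heap: [0-1 ALLOC][2-9 ALLOC][10-25 ALLOC][26-39 FREE]
Op 8: free(b) -> (freed b); heap: [0-1 ALLOC][2-9 FREE][10-25 ALLOC][26-39 FREE]
free(c): c = 10 -> block [10-25 ALLOC]; mark free, coalesce with adjacent free neighbors -> [0-1 ALLOC][2-39 FREE]

Answer: [0-1 ALLOC][2-39 FREE]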